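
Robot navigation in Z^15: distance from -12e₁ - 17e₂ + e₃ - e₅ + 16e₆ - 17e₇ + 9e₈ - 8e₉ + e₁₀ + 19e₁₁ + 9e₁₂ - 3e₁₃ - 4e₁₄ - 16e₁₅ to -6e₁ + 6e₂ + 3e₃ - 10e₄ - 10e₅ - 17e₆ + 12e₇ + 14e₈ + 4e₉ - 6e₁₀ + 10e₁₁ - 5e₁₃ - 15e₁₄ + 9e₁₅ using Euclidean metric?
61.7252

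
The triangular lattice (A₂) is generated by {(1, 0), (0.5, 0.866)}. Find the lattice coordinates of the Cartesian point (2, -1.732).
3b₁ - 2b₂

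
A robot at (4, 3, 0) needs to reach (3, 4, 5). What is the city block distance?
7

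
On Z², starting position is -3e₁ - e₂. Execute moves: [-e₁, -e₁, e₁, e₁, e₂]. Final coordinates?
(-3, 0)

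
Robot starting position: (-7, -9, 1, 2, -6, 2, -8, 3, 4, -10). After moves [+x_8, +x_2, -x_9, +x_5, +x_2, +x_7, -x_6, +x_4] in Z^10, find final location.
(-7, -7, 1, 3, -5, 1, -7, 4, 3, -10)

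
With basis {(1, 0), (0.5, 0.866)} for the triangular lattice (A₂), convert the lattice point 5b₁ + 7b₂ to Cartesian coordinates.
(8.5, 6.062)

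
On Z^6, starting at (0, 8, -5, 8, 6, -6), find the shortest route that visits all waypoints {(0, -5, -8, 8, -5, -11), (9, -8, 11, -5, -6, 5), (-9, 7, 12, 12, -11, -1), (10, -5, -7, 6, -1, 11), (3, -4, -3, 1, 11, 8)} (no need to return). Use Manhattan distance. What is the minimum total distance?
215
(one optimal route: (0, 8, -5, 8, 6, -6) → (0, -5, -8, 8, -5, -11) → (10, -5, -7, 6, -1, 11) → (3, -4, -3, 1, 11, 8) → (9, -8, 11, -5, -6, 5) → (-9, 7, 12, 12, -11, -1))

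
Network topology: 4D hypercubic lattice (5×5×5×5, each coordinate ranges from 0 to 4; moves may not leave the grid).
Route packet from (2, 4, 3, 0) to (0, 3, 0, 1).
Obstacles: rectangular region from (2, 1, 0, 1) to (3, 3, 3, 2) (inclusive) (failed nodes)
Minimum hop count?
7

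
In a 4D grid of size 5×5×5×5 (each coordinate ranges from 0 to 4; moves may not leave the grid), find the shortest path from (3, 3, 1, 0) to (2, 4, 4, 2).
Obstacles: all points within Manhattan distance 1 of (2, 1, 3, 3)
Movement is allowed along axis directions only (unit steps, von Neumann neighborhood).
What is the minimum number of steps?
7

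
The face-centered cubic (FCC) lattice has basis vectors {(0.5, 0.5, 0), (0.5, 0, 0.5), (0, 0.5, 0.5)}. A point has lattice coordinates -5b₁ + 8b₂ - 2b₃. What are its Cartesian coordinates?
(1.5, -3.5, 3)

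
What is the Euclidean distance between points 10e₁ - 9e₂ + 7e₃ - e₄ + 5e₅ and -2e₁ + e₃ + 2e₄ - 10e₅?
22.2486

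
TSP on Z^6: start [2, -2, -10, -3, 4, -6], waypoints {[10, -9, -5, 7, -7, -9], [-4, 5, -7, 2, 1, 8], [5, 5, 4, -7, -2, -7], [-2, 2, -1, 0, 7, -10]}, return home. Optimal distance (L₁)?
202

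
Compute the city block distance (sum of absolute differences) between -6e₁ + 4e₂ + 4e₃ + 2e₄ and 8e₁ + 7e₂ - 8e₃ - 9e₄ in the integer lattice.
40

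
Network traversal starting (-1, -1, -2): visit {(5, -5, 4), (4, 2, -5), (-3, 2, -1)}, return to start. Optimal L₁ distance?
50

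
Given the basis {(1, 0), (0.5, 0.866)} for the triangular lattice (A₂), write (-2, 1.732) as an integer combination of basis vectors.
-3b₁ + 2b₂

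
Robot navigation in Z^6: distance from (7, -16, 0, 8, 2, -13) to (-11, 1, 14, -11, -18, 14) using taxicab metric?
115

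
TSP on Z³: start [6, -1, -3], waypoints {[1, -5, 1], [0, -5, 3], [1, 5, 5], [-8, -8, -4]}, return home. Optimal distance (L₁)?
74
(one optimal route: (6, -1, -3) → (1, 5, 5) → (0, -5, 3) → (1, -5, 1) → (-8, -8, -4) → (6, -1, -3))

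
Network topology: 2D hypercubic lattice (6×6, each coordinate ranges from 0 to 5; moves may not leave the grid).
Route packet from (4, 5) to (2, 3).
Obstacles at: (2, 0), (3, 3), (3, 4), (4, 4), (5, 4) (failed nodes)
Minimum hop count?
4
(one shortest path: (4, 5) → (3, 5) → (2, 5) → (2, 4) → (2, 3))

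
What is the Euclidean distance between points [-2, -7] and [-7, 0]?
8.60233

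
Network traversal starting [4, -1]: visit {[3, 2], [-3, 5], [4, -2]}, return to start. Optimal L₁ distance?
28
(one optimal route: (4, -1) → (3, 2) → (-3, 5) → (4, -2) → (4, -1))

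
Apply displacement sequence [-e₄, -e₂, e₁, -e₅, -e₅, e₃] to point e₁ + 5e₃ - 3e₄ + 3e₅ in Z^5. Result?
(2, -1, 6, -4, 1)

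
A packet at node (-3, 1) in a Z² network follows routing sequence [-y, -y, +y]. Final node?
(-3, 0)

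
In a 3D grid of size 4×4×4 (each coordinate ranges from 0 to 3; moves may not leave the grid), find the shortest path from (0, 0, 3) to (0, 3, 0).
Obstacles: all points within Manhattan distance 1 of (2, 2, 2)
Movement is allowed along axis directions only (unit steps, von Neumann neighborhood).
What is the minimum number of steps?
6
(one shortest path: (0, 0, 3) → (0, 1, 3) → (0, 2, 3) → (0, 3, 3) → (0, 3, 2) → (0, 3, 1) → (0, 3, 0))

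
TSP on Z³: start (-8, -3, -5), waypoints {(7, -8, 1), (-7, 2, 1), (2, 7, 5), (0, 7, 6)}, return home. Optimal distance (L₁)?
82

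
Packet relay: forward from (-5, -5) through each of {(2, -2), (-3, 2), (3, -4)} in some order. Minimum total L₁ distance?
21
(one optimal route: (-5, -5) → (-3, 2) → (2, -2) → (3, -4))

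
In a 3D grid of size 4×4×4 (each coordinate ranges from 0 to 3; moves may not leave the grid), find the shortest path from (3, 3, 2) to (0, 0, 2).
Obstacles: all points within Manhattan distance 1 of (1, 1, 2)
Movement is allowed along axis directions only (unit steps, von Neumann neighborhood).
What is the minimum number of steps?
8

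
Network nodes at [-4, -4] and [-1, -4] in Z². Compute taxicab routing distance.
3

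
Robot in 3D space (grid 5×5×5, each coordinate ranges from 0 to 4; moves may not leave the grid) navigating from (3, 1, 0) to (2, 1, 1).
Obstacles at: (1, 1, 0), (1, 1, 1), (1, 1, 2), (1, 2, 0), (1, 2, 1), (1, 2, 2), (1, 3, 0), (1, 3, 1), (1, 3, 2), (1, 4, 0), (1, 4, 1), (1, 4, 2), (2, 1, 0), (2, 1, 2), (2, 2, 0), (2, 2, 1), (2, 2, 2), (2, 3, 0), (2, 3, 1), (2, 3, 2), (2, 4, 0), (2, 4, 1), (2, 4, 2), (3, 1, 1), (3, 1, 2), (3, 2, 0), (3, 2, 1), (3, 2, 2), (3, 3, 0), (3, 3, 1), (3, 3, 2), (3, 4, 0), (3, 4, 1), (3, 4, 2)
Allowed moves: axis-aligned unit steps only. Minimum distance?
4
(one shortest path: (3, 1, 0) → (3, 0, 0) → (2, 0, 0) → (2, 0, 1) → (2, 1, 1))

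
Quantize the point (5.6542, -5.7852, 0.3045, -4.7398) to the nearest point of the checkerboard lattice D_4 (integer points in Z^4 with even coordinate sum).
(5, -6, 0, -5)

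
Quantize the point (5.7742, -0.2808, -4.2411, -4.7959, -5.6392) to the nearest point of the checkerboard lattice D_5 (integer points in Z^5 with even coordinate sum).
(6, 0, -4, -5, -5)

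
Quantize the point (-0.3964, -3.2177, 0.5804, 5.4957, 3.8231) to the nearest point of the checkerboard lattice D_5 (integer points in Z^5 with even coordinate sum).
(0, -3, 1, 6, 4)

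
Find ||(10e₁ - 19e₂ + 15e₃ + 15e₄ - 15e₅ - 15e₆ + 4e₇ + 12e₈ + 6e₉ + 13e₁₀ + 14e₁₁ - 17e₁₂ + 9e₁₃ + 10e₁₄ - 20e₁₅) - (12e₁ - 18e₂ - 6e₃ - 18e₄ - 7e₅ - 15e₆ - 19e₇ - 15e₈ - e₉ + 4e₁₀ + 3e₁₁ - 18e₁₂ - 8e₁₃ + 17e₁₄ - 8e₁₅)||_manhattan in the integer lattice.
179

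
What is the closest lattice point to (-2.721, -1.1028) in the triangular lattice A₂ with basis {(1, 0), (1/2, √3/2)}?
(-2.5, -0.866)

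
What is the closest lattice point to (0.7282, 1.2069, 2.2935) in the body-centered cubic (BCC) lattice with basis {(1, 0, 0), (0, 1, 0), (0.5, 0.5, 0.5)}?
(0.5, 1.5, 2.5)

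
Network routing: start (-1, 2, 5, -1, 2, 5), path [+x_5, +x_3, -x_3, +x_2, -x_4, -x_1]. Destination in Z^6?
(-2, 3, 5, -2, 3, 5)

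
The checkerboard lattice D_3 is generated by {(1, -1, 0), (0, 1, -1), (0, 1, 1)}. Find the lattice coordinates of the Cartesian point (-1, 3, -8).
-b₁ + 5b₂ - 3b₃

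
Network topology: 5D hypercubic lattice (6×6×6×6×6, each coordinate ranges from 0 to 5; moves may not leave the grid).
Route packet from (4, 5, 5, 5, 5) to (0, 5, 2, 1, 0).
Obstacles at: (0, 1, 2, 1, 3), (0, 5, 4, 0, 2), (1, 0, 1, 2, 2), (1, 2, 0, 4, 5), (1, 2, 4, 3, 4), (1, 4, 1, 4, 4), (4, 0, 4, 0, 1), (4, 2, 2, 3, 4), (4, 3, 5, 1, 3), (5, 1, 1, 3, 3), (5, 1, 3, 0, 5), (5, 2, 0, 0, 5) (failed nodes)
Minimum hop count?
16
(one shortest path: (4, 5, 5, 5, 5) → (3, 5, 5, 5, 5) → (2, 5, 5, 5, 5) → (1, 5, 5, 5, 5) → (0, 5, 5, 5, 5) → (0, 5, 4, 5, 5) → (0, 5, 3, 5, 5) → (0, 5, 2, 5, 5) → (0, 5, 2, 4, 5) → (0, 5, 2, 3, 5) → (0, 5, 2, 2, 5) → (0, 5, 2, 1, 5) → (0, 5, 2, 1, 4) → (0, 5, 2, 1, 3) → (0, 5, 2, 1, 2) → (0, 5, 2, 1, 1) → (0, 5, 2, 1, 0))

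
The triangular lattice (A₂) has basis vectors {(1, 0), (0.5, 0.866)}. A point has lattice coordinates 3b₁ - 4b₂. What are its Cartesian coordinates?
(1, -3.464)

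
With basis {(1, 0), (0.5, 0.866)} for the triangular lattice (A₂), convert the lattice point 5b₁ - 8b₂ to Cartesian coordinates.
(1, -6.928)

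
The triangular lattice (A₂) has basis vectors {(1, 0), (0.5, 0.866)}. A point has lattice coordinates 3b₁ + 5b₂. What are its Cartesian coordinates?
(5.5, 4.33)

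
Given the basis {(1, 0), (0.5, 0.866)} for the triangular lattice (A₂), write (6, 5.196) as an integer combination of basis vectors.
3b₁ + 6b₂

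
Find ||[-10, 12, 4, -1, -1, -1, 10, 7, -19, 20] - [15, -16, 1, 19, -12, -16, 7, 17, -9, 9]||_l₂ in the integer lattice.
49.94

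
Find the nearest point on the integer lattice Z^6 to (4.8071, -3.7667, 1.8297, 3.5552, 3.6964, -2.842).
(5, -4, 2, 4, 4, -3)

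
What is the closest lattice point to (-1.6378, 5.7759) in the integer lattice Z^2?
(-2, 6)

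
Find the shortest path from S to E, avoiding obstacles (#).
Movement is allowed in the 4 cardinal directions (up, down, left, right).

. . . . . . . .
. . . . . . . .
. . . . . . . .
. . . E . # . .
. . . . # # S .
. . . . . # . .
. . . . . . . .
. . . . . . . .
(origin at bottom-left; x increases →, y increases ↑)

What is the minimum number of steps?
6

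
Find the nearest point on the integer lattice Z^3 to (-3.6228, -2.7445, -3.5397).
(-4, -3, -4)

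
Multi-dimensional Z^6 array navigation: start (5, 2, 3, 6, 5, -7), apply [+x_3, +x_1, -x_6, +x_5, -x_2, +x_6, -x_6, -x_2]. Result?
(6, 0, 4, 6, 6, -8)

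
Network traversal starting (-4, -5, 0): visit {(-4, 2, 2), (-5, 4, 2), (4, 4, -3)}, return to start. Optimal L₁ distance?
46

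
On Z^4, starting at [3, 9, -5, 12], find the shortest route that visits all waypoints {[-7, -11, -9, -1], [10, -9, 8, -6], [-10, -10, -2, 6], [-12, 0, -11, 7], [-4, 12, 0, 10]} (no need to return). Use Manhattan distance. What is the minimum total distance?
132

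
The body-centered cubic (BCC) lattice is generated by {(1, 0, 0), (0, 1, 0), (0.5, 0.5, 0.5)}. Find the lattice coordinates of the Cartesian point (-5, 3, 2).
-7b₁ + b₂ + 4b₃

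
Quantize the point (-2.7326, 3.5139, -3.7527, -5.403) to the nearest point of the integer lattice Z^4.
(-3, 4, -4, -5)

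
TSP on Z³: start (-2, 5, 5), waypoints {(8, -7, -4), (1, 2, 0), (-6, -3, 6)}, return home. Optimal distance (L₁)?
72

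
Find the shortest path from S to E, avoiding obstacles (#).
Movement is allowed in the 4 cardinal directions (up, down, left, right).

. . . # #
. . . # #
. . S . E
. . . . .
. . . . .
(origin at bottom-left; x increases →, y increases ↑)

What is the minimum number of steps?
2
(one shortest path: (2, 2) → (3, 2) → (4, 2))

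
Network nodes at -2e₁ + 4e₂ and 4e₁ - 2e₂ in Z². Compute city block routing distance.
12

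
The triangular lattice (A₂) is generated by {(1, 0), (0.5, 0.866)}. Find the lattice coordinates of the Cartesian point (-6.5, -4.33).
-4b₁ - 5b₂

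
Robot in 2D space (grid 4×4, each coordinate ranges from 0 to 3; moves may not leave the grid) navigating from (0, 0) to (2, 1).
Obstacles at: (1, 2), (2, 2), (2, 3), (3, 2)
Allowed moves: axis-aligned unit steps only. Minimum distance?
3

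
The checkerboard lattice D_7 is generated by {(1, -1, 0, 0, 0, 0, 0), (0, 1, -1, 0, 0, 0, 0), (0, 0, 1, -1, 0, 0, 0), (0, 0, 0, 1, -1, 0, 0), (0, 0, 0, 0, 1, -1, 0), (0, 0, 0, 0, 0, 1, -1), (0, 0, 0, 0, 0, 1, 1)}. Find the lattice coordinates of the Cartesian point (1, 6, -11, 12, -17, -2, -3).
b₁ + 7b₂ - 4b₃ + 8b₄ - 9b₅ - 4b₆ - 7b₇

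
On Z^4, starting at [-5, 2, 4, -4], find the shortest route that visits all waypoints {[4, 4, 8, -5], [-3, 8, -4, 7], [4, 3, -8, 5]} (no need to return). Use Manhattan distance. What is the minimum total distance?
61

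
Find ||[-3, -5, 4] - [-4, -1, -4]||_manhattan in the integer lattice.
13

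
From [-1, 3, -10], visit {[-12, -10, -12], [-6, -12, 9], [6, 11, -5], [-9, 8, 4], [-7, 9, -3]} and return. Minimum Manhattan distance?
130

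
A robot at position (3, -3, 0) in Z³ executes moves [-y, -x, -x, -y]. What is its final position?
(1, -5, 0)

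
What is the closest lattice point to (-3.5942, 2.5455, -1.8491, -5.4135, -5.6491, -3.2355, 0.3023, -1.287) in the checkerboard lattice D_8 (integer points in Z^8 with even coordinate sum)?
(-4, 3, -2, -5, -6, -3, 0, -1)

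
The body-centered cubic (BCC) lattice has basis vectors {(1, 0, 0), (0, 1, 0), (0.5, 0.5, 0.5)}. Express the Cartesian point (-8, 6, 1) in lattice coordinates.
-9b₁ + 5b₂ + 2b₃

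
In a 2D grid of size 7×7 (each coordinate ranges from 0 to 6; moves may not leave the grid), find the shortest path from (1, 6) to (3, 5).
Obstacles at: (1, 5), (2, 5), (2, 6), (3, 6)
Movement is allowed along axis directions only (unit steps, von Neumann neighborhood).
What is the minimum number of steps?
7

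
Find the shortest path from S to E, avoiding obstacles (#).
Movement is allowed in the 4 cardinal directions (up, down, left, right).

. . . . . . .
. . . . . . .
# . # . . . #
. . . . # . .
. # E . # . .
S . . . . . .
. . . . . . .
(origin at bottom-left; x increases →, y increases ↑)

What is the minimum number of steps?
3
(one shortest path: (0, 1) → (1, 1) → (2, 1) → (2, 2))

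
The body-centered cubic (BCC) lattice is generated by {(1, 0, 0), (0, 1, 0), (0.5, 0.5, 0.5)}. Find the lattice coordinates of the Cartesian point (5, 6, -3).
8b₁ + 9b₂ - 6b₃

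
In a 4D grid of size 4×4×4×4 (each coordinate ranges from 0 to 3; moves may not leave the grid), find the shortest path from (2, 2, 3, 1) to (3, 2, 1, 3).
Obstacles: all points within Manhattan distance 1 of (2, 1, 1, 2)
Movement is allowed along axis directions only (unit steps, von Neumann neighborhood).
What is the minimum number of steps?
5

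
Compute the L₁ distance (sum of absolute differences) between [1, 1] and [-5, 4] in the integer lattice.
9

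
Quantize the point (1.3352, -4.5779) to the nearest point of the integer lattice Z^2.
(1, -5)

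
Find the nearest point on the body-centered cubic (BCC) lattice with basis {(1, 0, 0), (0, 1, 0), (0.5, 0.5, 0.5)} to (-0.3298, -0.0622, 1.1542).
(0, 0, 1)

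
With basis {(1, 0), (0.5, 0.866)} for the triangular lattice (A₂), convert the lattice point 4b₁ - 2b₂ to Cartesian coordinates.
(3, -1.732)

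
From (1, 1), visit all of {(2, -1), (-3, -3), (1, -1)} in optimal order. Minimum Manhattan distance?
10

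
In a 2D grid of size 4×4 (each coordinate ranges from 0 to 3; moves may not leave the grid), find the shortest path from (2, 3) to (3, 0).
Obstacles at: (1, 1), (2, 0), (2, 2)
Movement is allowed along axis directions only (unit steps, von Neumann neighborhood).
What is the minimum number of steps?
4
(one shortest path: (2, 3) → (3, 3) → (3, 2) → (3, 1) → (3, 0))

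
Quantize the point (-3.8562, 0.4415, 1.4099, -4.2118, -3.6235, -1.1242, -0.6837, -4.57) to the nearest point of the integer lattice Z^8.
(-4, 0, 1, -4, -4, -1, -1, -5)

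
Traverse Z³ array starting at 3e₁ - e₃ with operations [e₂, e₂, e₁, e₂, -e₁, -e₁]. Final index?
(2, 3, -1)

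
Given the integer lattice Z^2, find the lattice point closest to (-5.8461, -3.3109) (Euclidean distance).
(-6, -3)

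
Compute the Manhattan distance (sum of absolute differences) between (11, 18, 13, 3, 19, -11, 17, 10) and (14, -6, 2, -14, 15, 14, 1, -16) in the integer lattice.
126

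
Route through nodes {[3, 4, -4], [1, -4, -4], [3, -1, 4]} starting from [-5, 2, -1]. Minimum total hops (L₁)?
36
(one optimal route: (-5, 2, -1) → (3, 4, -4) → (1, -4, -4) → (3, -1, 4))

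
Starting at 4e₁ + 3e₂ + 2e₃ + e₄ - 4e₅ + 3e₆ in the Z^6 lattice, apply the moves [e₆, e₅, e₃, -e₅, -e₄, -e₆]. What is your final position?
(4, 3, 3, 0, -4, 3)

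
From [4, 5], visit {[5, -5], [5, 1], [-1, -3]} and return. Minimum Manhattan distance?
32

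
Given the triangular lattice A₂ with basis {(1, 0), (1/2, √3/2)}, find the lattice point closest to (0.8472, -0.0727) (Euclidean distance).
(1, 0)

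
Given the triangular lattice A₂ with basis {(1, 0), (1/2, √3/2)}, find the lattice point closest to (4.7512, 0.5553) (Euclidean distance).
(4.5, 0.866)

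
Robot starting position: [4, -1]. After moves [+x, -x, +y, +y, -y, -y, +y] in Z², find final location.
(4, 0)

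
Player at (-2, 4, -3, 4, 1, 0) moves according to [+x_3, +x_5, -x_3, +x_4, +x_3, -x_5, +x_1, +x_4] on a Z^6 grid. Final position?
(-1, 4, -2, 6, 1, 0)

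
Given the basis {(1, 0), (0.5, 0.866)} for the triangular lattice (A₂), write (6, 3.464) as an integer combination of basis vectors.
4b₁ + 4b₂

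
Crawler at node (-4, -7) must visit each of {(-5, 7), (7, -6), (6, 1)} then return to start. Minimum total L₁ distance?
52
(one optimal route: (-4, -7) → (-5, 7) → (6, 1) → (7, -6) → (-4, -7))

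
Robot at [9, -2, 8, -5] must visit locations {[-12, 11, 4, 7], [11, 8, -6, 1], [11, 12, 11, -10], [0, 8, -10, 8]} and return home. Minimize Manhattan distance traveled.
156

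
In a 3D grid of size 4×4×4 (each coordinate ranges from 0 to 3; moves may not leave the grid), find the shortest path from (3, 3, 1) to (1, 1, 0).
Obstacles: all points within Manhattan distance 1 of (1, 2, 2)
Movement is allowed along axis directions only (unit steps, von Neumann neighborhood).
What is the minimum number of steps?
5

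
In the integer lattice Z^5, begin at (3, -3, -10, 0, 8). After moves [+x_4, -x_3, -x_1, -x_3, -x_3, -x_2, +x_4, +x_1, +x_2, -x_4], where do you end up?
(3, -3, -13, 1, 8)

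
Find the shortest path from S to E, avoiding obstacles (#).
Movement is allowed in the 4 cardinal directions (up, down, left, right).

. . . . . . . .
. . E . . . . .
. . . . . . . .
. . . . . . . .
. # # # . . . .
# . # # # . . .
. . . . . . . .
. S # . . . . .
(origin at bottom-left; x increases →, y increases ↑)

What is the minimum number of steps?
13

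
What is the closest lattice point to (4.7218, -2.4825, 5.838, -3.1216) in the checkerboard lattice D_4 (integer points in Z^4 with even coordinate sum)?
(5, -2, 6, -3)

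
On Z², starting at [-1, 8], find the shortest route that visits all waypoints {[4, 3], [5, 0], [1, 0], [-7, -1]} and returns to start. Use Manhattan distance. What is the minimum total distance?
42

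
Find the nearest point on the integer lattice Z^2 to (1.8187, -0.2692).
(2, 0)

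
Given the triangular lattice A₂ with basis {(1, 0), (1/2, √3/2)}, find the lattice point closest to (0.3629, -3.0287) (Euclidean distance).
(0.5, -2.598)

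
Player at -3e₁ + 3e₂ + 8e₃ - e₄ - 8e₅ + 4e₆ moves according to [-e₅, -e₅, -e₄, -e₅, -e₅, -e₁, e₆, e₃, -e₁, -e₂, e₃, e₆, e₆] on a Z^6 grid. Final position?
(-5, 2, 10, -2, -12, 7)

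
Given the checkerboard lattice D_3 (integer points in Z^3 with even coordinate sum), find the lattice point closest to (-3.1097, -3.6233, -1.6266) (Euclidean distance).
(-3, -3, -2)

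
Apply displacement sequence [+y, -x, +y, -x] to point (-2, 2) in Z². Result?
(-4, 4)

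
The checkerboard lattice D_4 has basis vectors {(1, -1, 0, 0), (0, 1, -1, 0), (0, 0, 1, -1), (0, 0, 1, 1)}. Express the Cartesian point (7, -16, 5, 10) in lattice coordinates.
7b₁ - 9b₂ - 7b₃ + 3b₄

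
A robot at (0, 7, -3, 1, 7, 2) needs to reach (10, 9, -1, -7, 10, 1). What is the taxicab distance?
26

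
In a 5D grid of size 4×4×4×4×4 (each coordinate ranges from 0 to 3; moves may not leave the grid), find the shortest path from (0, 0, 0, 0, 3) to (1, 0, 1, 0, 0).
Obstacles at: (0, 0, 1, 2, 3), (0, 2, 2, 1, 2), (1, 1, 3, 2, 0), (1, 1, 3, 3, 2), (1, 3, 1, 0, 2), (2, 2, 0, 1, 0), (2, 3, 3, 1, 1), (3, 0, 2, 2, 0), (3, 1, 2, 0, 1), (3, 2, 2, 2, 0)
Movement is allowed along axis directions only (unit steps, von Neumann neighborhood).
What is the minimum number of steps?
5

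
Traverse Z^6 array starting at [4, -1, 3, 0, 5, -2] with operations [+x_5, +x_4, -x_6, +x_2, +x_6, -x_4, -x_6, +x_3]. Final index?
(4, 0, 4, 0, 6, -3)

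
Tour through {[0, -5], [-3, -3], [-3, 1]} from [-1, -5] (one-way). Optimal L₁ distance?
10
(one optimal route: (-1, -5) → (0, -5) → (-3, -3) → (-3, 1))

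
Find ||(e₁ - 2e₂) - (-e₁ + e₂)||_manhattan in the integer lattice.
5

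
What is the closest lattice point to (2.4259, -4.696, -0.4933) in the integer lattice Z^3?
(2, -5, 0)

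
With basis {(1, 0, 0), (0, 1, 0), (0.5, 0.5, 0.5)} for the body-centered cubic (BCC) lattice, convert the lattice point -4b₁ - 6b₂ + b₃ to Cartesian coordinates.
(-3.5, -5.5, 0.5)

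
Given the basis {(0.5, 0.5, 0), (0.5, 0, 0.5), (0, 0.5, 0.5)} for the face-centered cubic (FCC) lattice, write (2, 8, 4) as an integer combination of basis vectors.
6b₁ - 2b₂ + 10b₃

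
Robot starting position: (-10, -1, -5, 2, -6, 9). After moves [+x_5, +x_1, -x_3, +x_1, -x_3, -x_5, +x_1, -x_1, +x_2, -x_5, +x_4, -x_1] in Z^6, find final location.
(-9, 0, -7, 3, -7, 9)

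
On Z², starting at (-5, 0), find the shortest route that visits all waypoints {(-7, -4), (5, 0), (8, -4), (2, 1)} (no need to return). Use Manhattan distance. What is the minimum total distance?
31
(one optimal route: (-5, 0) → (-7, -4) → (2, 1) → (5, 0) → (8, -4))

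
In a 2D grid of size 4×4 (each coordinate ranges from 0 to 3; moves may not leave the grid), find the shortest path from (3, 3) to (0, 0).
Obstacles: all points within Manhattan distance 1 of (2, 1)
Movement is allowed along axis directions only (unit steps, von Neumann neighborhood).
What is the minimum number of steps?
6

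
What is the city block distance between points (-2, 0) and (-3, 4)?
5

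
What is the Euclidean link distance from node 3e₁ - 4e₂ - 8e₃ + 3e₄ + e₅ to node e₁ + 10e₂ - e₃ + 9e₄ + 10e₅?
19.1311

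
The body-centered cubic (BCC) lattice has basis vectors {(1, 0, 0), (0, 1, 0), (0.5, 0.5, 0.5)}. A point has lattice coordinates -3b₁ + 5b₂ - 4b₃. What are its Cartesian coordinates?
(-5, 3, -2)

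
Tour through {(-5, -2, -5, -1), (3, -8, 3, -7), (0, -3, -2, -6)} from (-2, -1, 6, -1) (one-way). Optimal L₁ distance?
43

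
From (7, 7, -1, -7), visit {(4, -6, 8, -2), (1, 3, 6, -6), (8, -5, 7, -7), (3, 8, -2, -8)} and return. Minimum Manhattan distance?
74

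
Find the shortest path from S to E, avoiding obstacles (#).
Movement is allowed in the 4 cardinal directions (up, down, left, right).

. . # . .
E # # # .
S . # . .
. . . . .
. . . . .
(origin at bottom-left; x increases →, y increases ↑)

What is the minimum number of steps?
1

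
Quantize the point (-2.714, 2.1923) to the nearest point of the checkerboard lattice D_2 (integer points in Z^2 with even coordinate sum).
(-2, 2)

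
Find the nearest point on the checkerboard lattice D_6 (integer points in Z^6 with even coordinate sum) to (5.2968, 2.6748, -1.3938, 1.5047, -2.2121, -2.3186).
(5, 3, -1, 1, -2, -2)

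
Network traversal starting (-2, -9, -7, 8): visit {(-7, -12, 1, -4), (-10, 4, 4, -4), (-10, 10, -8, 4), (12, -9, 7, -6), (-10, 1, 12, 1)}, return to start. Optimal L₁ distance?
174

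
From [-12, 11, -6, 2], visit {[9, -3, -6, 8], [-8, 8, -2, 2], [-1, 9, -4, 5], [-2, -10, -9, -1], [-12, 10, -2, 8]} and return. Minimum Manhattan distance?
130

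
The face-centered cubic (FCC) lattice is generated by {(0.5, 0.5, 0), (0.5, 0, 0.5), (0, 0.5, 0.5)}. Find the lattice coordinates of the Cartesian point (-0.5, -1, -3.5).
2b₁ - 3b₂ - 4b₃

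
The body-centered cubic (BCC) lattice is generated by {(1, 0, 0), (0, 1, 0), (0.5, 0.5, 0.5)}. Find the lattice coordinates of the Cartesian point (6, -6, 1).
5b₁ - 7b₂ + 2b₃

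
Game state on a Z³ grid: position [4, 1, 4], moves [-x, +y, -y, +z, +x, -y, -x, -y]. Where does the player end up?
(3, -1, 5)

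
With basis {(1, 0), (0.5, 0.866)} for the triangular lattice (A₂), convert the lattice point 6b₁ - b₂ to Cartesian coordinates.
(5.5, -0.866)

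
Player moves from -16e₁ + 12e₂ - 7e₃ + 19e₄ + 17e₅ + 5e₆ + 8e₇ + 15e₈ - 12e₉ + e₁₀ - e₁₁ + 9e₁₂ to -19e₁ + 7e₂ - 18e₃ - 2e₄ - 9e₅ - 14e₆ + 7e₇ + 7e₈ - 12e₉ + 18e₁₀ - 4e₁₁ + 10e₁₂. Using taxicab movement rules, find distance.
115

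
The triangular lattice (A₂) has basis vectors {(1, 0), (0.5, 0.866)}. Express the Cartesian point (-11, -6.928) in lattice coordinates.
-7b₁ - 8b₂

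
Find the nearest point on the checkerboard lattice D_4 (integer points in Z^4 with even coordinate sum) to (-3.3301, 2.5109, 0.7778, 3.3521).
(-3, 3, 1, 3)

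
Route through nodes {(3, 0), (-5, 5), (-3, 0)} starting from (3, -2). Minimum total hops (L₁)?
15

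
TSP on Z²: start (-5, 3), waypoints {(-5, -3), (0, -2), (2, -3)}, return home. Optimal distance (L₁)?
26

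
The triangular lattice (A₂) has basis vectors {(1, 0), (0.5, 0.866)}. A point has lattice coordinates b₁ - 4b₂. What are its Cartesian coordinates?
(-1, -3.464)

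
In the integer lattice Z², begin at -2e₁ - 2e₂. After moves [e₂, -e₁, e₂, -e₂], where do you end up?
(-3, -1)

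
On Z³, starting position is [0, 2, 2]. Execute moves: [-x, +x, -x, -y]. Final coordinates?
(-1, 1, 2)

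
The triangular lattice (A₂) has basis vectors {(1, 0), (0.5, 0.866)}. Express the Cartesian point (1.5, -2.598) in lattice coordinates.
3b₁ - 3b₂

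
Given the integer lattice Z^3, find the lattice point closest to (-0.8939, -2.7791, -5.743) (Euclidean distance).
(-1, -3, -6)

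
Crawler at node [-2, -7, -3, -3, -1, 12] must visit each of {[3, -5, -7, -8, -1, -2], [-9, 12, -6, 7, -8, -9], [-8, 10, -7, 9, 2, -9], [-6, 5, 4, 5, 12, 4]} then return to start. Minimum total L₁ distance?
202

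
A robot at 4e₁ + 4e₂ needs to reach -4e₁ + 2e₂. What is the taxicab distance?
10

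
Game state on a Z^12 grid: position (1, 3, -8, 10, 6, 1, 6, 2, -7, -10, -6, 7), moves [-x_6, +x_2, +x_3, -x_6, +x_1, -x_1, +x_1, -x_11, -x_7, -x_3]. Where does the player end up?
(2, 4, -8, 10, 6, -1, 5, 2, -7, -10, -7, 7)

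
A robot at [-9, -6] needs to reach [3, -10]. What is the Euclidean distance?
12.6491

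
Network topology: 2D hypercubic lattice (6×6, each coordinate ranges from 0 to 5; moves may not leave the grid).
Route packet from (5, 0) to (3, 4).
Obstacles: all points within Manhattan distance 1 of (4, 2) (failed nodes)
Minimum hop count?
8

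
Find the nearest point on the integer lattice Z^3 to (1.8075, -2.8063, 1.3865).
(2, -3, 1)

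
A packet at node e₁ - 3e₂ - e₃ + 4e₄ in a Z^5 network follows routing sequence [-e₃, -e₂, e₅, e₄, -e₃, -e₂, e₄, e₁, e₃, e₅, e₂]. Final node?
(2, -4, -2, 6, 2)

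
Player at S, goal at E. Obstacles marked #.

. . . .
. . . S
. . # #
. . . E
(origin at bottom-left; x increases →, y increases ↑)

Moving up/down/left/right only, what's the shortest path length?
6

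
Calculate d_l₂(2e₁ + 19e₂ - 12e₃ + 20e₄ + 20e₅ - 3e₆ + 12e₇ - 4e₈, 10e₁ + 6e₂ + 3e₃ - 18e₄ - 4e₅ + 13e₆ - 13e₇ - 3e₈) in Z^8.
57.9655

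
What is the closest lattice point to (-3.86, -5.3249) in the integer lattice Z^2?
(-4, -5)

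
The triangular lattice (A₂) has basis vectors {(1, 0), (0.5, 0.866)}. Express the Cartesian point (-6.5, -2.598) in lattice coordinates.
-5b₁ - 3b₂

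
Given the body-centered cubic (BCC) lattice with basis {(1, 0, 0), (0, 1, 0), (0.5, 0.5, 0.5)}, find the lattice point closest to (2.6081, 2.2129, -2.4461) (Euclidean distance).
(2.5, 2.5, -2.5)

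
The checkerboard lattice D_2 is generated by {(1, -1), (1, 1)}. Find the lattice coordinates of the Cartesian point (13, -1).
7b₁ + 6b₂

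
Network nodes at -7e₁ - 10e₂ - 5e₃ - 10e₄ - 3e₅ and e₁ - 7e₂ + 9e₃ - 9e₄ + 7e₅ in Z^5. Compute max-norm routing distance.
14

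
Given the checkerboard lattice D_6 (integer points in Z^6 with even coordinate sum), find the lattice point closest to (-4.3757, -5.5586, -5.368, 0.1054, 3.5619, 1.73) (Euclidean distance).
(-4, -5, -5, 0, 4, 2)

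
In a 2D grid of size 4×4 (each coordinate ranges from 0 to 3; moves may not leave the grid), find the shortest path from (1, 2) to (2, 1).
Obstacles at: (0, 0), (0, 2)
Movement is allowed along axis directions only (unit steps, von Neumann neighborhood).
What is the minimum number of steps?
2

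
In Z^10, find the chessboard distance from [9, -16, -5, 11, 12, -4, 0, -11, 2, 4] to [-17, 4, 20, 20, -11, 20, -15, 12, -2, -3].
26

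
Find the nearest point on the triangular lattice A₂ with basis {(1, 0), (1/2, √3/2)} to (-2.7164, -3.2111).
(-3, -3.464)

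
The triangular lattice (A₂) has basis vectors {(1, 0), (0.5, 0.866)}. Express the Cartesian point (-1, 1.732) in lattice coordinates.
-2b₁ + 2b₂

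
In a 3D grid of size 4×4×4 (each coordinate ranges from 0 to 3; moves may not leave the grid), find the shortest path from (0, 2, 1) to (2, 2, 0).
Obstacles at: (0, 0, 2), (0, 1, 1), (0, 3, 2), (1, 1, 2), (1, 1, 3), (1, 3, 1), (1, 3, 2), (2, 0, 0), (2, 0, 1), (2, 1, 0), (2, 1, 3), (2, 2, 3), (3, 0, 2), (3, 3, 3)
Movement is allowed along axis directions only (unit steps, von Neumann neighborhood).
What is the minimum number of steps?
3
(one shortest path: (0, 2, 1) → (1, 2, 1) → (2, 2, 1) → (2, 2, 0))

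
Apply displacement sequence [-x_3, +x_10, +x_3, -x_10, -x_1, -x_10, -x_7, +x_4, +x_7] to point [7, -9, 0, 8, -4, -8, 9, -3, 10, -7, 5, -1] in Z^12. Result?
(6, -9, 0, 9, -4, -8, 9, -3, 10, -8, 5, -1)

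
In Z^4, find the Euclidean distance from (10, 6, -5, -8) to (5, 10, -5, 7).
16.3095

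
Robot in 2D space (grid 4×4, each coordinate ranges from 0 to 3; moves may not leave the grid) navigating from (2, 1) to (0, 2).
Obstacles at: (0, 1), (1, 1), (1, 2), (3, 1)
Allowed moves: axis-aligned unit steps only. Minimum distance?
5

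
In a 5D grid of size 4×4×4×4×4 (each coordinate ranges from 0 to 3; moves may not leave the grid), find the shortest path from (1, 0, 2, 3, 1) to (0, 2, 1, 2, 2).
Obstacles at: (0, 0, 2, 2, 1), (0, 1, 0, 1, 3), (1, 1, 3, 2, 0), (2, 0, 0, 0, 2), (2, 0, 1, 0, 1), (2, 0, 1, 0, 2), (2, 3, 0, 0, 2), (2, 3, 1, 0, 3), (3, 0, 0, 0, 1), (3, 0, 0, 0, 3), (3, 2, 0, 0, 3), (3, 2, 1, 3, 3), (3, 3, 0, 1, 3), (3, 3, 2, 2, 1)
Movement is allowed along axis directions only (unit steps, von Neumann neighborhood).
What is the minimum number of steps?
6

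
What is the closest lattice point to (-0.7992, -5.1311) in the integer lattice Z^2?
(-1, -5)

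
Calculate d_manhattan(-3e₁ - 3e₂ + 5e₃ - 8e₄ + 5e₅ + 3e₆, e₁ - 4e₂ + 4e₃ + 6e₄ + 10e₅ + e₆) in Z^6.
27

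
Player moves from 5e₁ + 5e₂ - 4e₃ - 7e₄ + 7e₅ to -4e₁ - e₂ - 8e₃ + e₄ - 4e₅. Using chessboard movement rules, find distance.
11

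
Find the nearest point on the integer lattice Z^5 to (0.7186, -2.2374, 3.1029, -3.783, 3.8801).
(1, -2, 3, -4, 4)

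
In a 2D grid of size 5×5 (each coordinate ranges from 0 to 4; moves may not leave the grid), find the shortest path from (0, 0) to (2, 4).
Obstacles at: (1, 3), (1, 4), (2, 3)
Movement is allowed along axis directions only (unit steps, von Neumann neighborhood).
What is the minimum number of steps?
8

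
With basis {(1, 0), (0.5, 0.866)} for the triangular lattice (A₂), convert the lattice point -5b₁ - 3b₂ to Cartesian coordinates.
(-6.5, -2.598)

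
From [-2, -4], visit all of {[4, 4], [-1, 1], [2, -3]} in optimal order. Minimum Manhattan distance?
20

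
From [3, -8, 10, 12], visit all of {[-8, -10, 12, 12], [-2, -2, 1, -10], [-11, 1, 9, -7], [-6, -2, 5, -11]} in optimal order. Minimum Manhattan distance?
76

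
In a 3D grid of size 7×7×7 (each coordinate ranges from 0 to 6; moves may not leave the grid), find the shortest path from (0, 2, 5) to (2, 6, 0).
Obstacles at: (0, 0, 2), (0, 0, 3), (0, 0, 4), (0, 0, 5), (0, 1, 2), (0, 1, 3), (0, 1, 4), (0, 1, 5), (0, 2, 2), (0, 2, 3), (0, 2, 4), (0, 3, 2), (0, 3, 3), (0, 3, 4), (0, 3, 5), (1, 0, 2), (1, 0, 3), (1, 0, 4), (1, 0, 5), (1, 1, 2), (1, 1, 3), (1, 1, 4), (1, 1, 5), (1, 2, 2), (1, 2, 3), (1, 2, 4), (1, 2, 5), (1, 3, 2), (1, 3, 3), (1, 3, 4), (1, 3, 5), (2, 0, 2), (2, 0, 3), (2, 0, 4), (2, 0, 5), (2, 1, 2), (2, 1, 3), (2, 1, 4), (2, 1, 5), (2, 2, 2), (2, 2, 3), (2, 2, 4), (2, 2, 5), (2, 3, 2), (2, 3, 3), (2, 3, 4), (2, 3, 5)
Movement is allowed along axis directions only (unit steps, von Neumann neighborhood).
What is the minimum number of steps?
13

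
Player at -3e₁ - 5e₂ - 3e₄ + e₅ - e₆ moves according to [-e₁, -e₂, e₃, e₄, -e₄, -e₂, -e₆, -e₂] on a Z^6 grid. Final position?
(-4, -8, 1, -3, 1, -2)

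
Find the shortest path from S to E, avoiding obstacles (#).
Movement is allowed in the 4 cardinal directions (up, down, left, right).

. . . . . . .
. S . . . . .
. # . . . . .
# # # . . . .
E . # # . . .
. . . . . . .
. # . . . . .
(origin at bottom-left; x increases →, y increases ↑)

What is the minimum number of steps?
12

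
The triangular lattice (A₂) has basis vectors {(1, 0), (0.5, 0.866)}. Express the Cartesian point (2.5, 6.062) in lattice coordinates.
-b₁ + 7b₂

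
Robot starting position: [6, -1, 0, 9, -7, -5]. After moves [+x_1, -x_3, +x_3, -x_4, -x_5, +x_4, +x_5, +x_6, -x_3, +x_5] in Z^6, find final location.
(7, -1, -1, 9, -6, -4)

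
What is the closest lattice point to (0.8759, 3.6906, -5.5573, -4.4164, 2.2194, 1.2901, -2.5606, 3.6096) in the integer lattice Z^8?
(1, 4, -6, -4, 2, 1, -3, 4)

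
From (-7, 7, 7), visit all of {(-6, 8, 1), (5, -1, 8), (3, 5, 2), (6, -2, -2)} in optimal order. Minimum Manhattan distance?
47
(one optimal route: (-7, 7, 7) → (-6, 8, 1) → (3, 5, 2) → (5, -1, 8) → (6, -2, -2))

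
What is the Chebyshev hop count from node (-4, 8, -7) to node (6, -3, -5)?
11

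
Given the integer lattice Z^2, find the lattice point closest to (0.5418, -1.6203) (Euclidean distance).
(1, -2)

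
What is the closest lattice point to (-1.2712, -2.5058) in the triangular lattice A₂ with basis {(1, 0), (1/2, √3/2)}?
(-1.5, -2.598)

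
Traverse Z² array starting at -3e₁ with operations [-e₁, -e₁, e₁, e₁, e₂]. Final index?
(-3, 1)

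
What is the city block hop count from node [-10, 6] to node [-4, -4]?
16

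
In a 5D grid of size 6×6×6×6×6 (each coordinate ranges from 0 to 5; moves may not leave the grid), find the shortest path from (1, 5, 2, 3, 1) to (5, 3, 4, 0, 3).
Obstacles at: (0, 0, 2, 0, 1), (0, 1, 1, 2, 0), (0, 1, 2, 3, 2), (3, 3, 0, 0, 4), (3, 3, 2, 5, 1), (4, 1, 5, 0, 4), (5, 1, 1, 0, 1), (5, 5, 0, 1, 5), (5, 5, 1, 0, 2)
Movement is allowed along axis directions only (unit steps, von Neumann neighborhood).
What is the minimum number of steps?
13
(one shortest path: (1, 5, 2, 3, 1) → (2, 5, 2, 3, 1) → (3, 5, 2, 3, 1) → (4, 5, 2, 3, 1) → (5, 5, 2, 3, 1) → (5, 4, 2, 3, 1) → (5, 3, 2, 3, 1) → (5, 3, 3, 3, 1) → (5, 3, 4, 3, 1) → (5, 3, 4, 2, 1) → (5, 3, 4, 1, 1) → (5, 3, 4, 0, 1) → (5, 3, 4, 0, 2) → (5, 3, 4, 0, 3))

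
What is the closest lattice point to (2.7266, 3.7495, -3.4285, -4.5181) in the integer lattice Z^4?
(3, 4, -3, -5)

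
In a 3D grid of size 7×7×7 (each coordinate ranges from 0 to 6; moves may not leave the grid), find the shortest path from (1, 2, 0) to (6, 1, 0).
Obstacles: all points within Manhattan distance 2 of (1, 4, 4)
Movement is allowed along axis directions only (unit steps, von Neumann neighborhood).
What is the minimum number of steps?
6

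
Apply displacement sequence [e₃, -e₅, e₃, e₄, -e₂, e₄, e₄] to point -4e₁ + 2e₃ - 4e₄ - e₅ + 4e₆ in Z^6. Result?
(-4, -1, 4, -1, -2, 4)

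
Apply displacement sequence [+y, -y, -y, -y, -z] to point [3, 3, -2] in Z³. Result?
(3, 1, -3)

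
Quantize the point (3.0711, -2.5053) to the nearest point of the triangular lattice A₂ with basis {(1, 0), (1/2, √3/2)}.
(3.5, -2.598)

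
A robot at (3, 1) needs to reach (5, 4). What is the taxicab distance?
5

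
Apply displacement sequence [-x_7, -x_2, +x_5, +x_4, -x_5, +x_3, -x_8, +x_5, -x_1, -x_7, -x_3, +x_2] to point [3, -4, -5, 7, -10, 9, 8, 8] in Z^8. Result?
(2, -4, -5, 8, -9, 9, 6, 7)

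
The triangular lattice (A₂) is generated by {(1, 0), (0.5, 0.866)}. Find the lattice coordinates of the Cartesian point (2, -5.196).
5b₁ - 6b₂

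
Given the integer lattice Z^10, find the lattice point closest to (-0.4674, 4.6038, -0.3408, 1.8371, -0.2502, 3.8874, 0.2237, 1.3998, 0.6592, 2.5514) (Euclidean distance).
(0, 5, 0, 2, 0, 4, 0, 1, 1, 3)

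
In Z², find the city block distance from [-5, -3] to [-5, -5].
2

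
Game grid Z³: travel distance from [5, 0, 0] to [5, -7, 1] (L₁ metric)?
8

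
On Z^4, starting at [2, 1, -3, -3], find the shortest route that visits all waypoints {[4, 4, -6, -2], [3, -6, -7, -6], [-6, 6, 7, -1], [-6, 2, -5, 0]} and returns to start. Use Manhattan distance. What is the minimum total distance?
88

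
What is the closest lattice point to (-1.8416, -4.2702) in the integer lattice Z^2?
(-2, -4)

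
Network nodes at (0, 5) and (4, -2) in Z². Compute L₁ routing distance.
11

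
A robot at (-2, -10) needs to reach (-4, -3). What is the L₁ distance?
9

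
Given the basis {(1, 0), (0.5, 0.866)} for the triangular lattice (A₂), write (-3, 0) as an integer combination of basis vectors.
-3b₁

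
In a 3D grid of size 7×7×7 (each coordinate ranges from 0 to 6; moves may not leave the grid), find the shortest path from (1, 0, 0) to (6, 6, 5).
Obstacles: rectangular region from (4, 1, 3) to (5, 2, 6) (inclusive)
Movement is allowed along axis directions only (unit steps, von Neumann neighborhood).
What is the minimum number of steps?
16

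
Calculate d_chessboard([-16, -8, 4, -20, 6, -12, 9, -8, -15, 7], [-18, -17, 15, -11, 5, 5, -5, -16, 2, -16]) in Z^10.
23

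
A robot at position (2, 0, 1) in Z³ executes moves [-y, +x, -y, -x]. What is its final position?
(2, -2, 1)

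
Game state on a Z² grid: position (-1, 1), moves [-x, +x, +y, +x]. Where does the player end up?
(0, 2)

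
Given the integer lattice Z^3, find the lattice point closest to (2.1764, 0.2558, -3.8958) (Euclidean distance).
(2, 0, -4)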